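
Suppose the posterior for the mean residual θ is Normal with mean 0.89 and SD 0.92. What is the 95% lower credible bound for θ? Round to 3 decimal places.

-0.623

Need L with P(θ ≥ L) = 0.95: L = 0.89 − z_{0.05}·0.92.
z = 1.645; L = 0.89 − 1.645 × 0.92 = -0.623.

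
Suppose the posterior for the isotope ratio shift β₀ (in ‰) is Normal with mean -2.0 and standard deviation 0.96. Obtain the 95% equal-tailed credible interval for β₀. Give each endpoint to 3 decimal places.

[-3.882, -0.118]

The posterior is symmetric, so the 95% equal-tailed interval is β₀ = -2.0 ± z·0.96 with z = 1.960.
Half-width: 1.960 × 0.96 = 1.882.
-2.0 − 1.882 = -3.882; -2.0 + 1.882 = -0.118.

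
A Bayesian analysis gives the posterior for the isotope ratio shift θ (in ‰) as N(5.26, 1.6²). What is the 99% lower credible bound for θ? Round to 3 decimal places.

1.538

Need L with P(θ ≥ L) = 0.99: L = 5.26 − z_{0.01}·1.6.
z = 2.326; L = 5.26 − 2.326 × 1.6 = 1.538.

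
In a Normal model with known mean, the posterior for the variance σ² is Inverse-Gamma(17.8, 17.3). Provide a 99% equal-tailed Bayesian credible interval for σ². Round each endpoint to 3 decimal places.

[0.567, 1.965]

Inverse-Gamma(17.8, 17.3) quantiles: F⁻¹(0.005) and F⁻¹(0.995).
Equivalently, 1/σ² ~ Gamma(17.8, rate = 17.3); invert its 0.995 and 0.005 quantiles.
Posterior mean ≈ 1.030, SD ≈ 0.259; a Normal approximation gives roughly [0.362, 1.697].
Exact: lower = 0.567; upper = 1.965.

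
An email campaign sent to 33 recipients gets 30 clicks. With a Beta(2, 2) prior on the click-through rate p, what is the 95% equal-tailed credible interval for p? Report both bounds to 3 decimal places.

[0.739, 0.953]

Posterior: Beta(2+30, 2+3) = Beta(32, 5).
Equal-tailed 95% interval: the 0.025 and 0.975 quantiles of Beta(32, 5).
Posterior mean ≈ 0.865, SD ≈ 0.055; a Normal approximation gives roughly [0.756, 0.974].
Exact: F⁻¹(0.025) = 0.739; F⁻¹(0.975) = 0.953.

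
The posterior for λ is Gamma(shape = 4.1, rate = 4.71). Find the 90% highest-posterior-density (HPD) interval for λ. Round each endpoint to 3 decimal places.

The posterior is unimodal and skewed, so the HPD interval has equal density at both endpoints and is the shortest 90% interval.
Solving f(0.211) = f(1.505) with F(1.505) − F(0.211) = 0.90 gives [0.211, 1.505].
For comparison, the equal-tailed interval is [0.302, 1.676]; the HPD is narrower and shifted toward the mode.

[0.211, 1.505]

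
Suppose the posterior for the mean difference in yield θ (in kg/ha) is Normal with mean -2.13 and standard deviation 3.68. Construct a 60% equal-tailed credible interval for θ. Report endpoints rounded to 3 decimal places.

The posterior is symmetric, so the 60% equal-tailed interval is θ = -2.13 ± z·3.68 with z = 0.842.
Half-width: 0.842 × 3.68 = 3.097.
-2.13 − 3.097 = -5.227; -2.13 + 3.097 = 0.967.

[-5.227, 0.967]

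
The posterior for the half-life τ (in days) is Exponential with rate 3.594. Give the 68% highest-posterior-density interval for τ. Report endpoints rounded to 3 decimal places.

[0.000, 0.317]

The exponential density is strictly decreasing on [0, ∞), so the HPD interval is anchored at 0: [0, q] with P(τ ≤ q) = 0.68.
q = −ln(1 − 0.68) / 3.594 = 1.1394 / 3.594 = 0.317.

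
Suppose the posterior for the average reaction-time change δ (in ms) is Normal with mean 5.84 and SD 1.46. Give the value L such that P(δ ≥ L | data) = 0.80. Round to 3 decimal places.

Need L with P(δ ≥ L) = 0.80: L = 5.84 − z_{0.2}·1.46.
z = 0.842; L = 5.84 − 0.842 × 1.46 = 4.611.

4.611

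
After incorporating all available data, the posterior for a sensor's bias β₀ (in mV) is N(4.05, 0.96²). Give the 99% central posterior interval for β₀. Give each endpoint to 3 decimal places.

The posterior is symmetric, so the 99% equal-tailed interval is β₀ = 4.05 ± z·0.96 with z = 2.576.
Half-width: 2.576 × 0.96 = 2.473.
4.05 − 2.473 = 1.577; 4.05 + 2.473 = 6.523.

[1.577, 6.523]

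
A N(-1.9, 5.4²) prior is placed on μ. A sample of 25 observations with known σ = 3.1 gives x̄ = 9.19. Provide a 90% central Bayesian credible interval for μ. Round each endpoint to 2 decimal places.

[8.03, 10.06]

Posterior precision = 1/5.4² + 25/3.1² = 0.0343 + 2.6015 = 2.6358, so posterior SD = 0.6160.
Posterior mean = (-1.9/5.4² + 25·9.19/3.1²) / 2.6358 = 9.0457.
Interval: 9.0457 ± 1.645 × 0.6160 → [8.03, 10.06].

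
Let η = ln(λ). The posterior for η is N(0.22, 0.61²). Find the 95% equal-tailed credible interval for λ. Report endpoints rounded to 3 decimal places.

[0.377, 4.119]

On the log scale the 95% interval is 0.22 ± 1.960 × 0.61 = [-0.9756, 1.4156].
Exponentiate: [e^-0.9756, e^1.4156] = [0.377, 4.119].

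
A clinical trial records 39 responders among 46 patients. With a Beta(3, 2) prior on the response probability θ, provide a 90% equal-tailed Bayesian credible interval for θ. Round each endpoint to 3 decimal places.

[0.730, 0.903]

Posterior: Beta(3+39, 2+7) = Beta(42, 9).
Equal-tailed 90% interval: the 0.05 and 0.95 quantiles of Beta(42, 9).
Posterior mean ≈ 0.824, SD ≈ 0.053; a Normal approximation gives roughly [0.737, 0.910].
Exact: F⁻¹(0.05) = 0.730; F⁻¹(0.95) = 0.903.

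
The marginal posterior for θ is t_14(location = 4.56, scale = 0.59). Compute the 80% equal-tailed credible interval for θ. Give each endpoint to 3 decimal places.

The t_14 distribution is symmetric; the 80% interval is 4.56 ± t·0.59 with t_{0.9,14} = 1.345.
Half-width: 1.345 × 0.59 = 0.794.
4.56 − 0.794 = 3.766; 4.56 + 0.794 = 5.354.

[3.766, 5.354]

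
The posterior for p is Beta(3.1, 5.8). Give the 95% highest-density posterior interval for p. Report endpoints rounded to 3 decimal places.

[0.074, 0.640]

The posterior is unimodal and skewed, so the HPD interval has equal density at both endpoints and is the shortest 95% interval.
Solving f(0.074) = f(0.640) with F(0.640) − F(0.074) = 0.95 gives [0.074, 0.640].
For comparison, the equal-tailed interval is [0.093, 0.668]; the HPD is narrower and shifted toward the mode.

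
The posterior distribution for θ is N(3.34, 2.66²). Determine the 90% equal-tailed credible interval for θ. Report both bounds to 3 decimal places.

[-1.035, 7.715]

The posterior is symmetric, so the 90% equal-tailed interval is θ = 3.34 ± z·2.66 with z = 1.645.
Half-width: 1.645 × 2.66 = 4.375.
3.34 − 4.375 = -1.035; 3.34 + 4.375 = 7.715.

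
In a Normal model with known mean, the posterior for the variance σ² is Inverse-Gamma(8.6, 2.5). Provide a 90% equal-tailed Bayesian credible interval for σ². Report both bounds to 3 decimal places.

[0.180, 0.567]

Inverse-Gamma(8.6, 2.5) quantiles: F⁻¹(0.05) and F⁻¹(0.95).
Equivalently, 1/σ² ~ Gamma(8.6, rate = 2.5); invert its 0.95 and 0.05 quantiles.
Posterior mean ≈ 0.329, SD ≈ 0.128; a Normal approximation gives roughly [0.118, 0.540].
Exact: lower = 0.180; upper = 0.567.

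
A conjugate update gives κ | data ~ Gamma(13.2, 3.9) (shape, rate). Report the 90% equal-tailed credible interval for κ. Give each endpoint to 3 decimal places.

[2.011, 5.048]

Posterior: Gamma(shape 13.2, rate 3.9).
Equal-tailed 90% interval: Gamma(13.2, 3.9) quantiles at 0.05 and 0.95.
Posterior mean ≈ 3.385, SD ≈ 0.932; a Normal approximation gives roughly [1.852, 4.917].
Exact: lower = 2.011; upper = 5.048.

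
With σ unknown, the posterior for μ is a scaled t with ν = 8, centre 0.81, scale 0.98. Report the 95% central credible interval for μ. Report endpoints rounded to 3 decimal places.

[-1.450, 3.070]

The t_8 distribution is symmetric; the 95% interval is 0.81 ± t·0.98 with t_{0.975,8} = 2.306.
Half-width: 2.306 × 0.98 = 2.260.
0.81 − 2.260 = -1.450; 0.81 + 2.260 = 3.070.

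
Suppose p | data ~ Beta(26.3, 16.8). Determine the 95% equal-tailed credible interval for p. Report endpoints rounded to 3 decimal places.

Posterior: Beta(26.3, 16.8).
Equal-tailed 95% interval: the 0.025 and 0.975 quantiles of Beta(26.3, 16.8).
Posterior mean ≈ 0.610, SD ≈ 0.073; a Normal approximation gives roughly [0.466, 0.754].
Exact: F⁻¹(0.025) = 0.462; F⁻¹(0.975) = 0.749.

[0.462, 0.749]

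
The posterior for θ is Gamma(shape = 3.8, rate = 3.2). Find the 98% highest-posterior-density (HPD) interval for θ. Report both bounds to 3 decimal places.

The posterior is unimodal and skewed, so the HPD interval has equal density at both endpoints and is the shortest 98% interval.
Solving f(0.135) = f(2.780) with F(2.780) − F(0.135) = 0.98 gives [0.135, 2.780].
For comparison, the equal-tailed interval is [0.231, 3.039]; the HPD is narrower and shifted toward the mode.

[0.135, 2.780]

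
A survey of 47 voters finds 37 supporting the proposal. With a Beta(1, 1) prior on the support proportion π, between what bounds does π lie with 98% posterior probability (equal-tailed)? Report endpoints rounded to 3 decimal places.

Posterior: Beta(1+37, 1+10) = Beta(38, 11).
Equal-tailed 98% interval: the 0.01 and 0.99 quantiles of Beta(38, 11).
Posterior mean ≈ 0.776, SD ≈ 0.059; a Normal approximation gives roughly [0.638, 0.913].
Exact: F⁻¹(0.01) = 0.624; F⁻¹(0.99) = 0.895.

[0.624, 0.895]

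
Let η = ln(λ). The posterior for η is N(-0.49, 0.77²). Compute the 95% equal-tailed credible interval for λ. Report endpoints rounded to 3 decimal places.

[0.135, 2.771]

On the log scale the 95% interval is -0.49 ± 1.960 × 0.77 = [-1.9992, 1.0192].
Exponentiate: [e^-1.9992, e^1.0192] = [0.135, 2.771].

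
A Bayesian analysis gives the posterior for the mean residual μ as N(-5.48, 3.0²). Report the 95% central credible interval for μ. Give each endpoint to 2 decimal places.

The posterior is symmetric, so the 95% equal-tailed interval is μ = -5.48 ± z·3.0 with z = 1.960.
Half-width: 1.960 × 3.0 = 5.88.
-5.48 − 5.88 = -11.36; -5.48 + 5.88 = 0.40.

[-11.36, 0.40]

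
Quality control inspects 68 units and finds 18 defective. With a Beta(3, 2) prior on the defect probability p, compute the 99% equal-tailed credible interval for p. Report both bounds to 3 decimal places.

Posterior: Beta(3+18, 2+50) = Beta(21, 52).
Equal-tailed 99% interval: the 0.005 and 0.995 quantiles of Beta(21, 52).
Posterior mean ≈ 0.288, SD ≈ 0.053; a Normal approximation gives roughly [0.152, 0.423].
Exact: F⁻¹(0.005) = 0.165; F⁻¹(0.995) = 0.432.

[0.165, 0.432]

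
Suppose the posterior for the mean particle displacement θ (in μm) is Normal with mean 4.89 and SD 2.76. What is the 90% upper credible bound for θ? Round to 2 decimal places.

Need U with P(θ ≤ U) = 0.90: U = 4.89 + z_{0.1}·2.76.
z = 1.282; U = 4.89 + 1.282 × 2.76 = 8.43.

8.43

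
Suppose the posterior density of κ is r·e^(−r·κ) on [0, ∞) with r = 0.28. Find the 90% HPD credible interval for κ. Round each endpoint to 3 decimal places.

The exponential density is strictly decreasing on [0, ∞), so the HPD interval is anchored at 0: [0, q] with P(κ ≤ q) = 0.90.
q = −ln(1 − 0.90) / 0.28 = 2.3026 / 0.28 = 8.224.

[0.000, 8.224]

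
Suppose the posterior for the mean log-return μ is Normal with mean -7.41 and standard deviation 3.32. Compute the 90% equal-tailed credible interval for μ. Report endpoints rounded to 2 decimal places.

[-12.87, -1.95]

The posterior is symmetric, so the 90% equal-tailed interval is μ = -7.41 ± z·3.32 with z = 1.645.
Half-width: 1.645 × 3.32 = 5.46.
-7.41 − 5.46 = -12.87; -7.41 + 5.46 = -1.95.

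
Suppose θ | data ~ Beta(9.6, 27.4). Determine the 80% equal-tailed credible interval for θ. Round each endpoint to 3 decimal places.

Posterior: Beta(9.6, 27.4).
Equal-tailed 80% interval: the 0.1 and 0.9 quantiles of Beta(9.6, 27.4).
Posterior mean ≈ 0.259, SD ≈ 0.071; a Normal approximation gives roughly [0.168, 0.351].
Exact: F⁻¹(0.1) = 0.171; F⁻¹(0.9) = 0.354.

[0.171, 0.354]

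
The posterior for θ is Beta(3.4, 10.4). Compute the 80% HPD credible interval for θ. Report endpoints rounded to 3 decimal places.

[0.087, 0.368]

The posterior is unimodal and skewed, so the HPD interval has equal density at both endpoints and is the shortest 80% interval.
Solving f(0.087) = f(0.368) with F(0.368) − F(0.087) = 0.80 gives [0.087, 0.368].
For comparison, the equal-tailed interval is [0.110, 0.400]; the HPD is narrower and shifted toward the mode.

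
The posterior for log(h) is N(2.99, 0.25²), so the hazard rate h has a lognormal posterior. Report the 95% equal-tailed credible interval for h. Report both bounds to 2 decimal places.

On the log scale the 95% interval is 2.99 ± 1.960 × 0.25 = [2.5000, 3.4800].
Exponentiate: [e^2.5000, e^3.4800] = [12.18, 32.46].

[12.18, 32.46]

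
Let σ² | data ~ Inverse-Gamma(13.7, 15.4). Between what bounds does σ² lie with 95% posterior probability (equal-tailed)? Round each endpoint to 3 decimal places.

Inverse-Gamma(13.7, 15.4) quantiles: F⁻¹(0.025) and F⁻¹(0.975).
Equivalently, 1/σ² ~ Gamma(13.7, rate = 15.4); invert its 0.975 and 0.025 quantiles.
Posterior mean ≈ 1.213, SD ≈ 0.355; a Normal approximation gives roughly [0.518, 1.907].
Exact: lower = 0.705; upper = 2.072.

[0.705, 2.072]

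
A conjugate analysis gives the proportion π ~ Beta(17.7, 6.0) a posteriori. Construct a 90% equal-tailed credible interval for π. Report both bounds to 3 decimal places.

Posterior: Beta(17.7, 6.0).
Equal-tailed 90% interval: the 0.05 and 0.95 quantiles of Beta(17.7, 6.0).
Posterior mean ≈ 0.747, SD ≈ 0.087; a Normal approximation gives roughly [0.603, 0.891].
Exact: F⁻¹(0.05) = 0.591; F⁻¹(0.95) = 0.878.

[0.591, 0.878]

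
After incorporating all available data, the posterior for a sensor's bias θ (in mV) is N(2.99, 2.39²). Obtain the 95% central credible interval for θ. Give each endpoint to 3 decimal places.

[-1.694, 7.674]

The posterior is symmetric, so the 95% equal-tailed interval is θ = 2.99 ± z·2.39 with z = 1.960.
Half-width: 1.960 × 2.39 = 4.684.
2.99 − 4.684 = -1.694; 2.99 + 4.684 = 7.674.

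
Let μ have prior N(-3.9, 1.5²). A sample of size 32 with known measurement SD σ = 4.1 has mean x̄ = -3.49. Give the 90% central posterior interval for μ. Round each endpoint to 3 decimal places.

Posterior precision = 1/1.5² + 32/4.1² = 0.4444 + 1.9036 = 2.3481, so posterior SD = 0.6526.
Posterior mean = (-3.9/1.5² + 32·-3.49/4.1²) / 2.3481 = -3.5676.
Interval: -3.5676 ± 1.645 × 0.6526 → [-4.641, -2.494].

[-4.641, -2.494]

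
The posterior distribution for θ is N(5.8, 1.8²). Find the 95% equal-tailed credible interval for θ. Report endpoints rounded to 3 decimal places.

The posterior is symmetric, so the 95% equal-tailed interval is θ = 5.8 ± z·1.8 with z = 1.960.
Half-width: 1.960 × 1.8 = 3.528.
5.8 − 3.528 = 2.272; 5.8 + 3.528 = 9.328.

[2.272, 9.328]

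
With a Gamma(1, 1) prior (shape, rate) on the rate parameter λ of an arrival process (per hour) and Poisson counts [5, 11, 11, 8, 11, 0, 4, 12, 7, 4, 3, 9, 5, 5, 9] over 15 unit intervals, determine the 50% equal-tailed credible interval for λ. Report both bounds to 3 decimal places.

Posterior: Gamma(1+104, 1+15) = Gamma(105, 16) (shape, rate).
Equal-tailed 50% interval: Gamma(105, 16) quantiles at 0.25 and 0.75.
Posterior mean ≈ 6.562, SD ≈ 0.640; a Normal approximation gives roughly [6.131, 6.994].
Exact: lower = 6.120; upper = 6.982.

[6.120, 6.982]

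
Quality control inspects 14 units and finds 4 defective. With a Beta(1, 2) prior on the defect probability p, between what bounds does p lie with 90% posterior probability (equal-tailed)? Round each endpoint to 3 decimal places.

Posterior: Beta(1+4, 2+10) = Beta(5, 12).
Equal-tailed 90% interval: the 0.05 and 0.95 quantiles of Beta(5, 12).
Posterior mean ≈ 0.294, SD ≈ 0.107; a Normal approximation gives roughly [0.117, 0.471].
Exact: F⁻¹(0.05) = 0.132; F⁻¹(0.95) = 0.484.

[0.132, 0.484]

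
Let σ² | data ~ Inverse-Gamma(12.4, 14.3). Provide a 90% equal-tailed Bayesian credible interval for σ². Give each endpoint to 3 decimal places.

[0.765, 1.978]

Inverse-Gamma(12.4, 14.3) quantiles: F⁻¹(0.05) and F⁻¹(0.95).
Equivalently, 1/σ² ~ Gamma(12.4, rate = 14.3); invert its 0.95 and 0.05 quantiles.
Posterior mean ≈ 1.254, SD ≈ 0.389; a Normal approximation gives roughly [0.615, 1.894].
Exact: lower = 0.765; upper = 1.978.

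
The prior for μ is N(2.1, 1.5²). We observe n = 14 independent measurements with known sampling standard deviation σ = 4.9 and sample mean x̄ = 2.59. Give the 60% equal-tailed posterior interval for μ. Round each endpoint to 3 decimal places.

Posterior precision = 1/1.5² + 14/4.9² = 0.4444 + 0.5831 = 1.0275, so posterior SD = 0.9865.
Posterior mean = (2.1/1.5² + 14·2.59/4.9²) / 1.0275 = 2.3781.
Interval: 2.3781 ± 0.842 × 0.9865 → [1.548, 3.208].

[1.548, 3.208]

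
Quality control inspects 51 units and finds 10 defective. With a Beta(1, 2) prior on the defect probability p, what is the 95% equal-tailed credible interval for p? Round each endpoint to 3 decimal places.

Posterior: Beta(1+10, 2+41) = Beta(11, 43).
Equal-tailed 95% interval: the 0.025 and 0.975 quantiles of Beta(11, 43).
Posterior mean ≈ 0.204, SD ≈ 0.054; a Normal approximation gives roughly [0.097, 0.310].
Exact: F⁻¹(0.025) = 0.108; F⁻¹(0.975) = 0.320.

[0.108, 0.320]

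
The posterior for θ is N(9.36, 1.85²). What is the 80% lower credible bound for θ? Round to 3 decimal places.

7.803

Need L with P(θ ≥ L) = 0.80: L = 9.36 − z_{0.2}·1.85.
z = 0.842; L = 9.36 − 0.842 × 1.85 = 7.803.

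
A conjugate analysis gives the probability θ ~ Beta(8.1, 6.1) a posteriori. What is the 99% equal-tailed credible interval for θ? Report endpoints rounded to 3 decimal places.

[0.247, 0.860]

Posterior: Beta(8.1, 6.1).
Equal-tailed 99% interval: the 0.005 and 0.995 quantiles of Beta(8.1, 6.1).
Posterior mean ≈ 0.570, SD ≈ 0.127; a Normal approximation gives roughly [0.243, 0.897].
Exact: F⁻¹(0.005) = 0.247; F⁻¹(0.995) = 0.860.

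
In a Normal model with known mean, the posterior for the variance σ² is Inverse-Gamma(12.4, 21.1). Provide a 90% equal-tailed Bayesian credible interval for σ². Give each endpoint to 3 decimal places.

Inverse-Gamma(12.4, 21.1) quantiles: F⁻¹(0.05) and F⁻¹(0.95).
Equivalently, 1/σ² ~ Gamma(12.4, rate = 21.1); invert its 0.95 and 0.05 quantiles.
Posterior mean ≈ 1.851, SD ≈ 0.574; a Normal approximation gives roughly [0.907, 2.795].
Exact: lower = 1.128; upper = 2.919.

[1.128, 2.919]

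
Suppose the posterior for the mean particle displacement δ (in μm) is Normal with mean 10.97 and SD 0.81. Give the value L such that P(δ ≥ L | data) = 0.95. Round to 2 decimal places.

9.64

Need L with P(δ ≥ L) = 0.95: L = 10.97 − z_{0.05}·0.81.
z = 1.645; L = 10.97 − 1.645 × 0.81 = 9.64.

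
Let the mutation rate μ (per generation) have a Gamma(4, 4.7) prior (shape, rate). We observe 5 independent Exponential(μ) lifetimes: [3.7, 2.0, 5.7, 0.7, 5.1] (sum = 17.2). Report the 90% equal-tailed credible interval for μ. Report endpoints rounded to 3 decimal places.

[0.214, 0.659]

Posterior: Gamma(4+5, 4.7+17.2) = Gamma(9, 21.9) (shape, rate).
Equal-tailed 90% interval: Gamma(9, 21.9) quantiles at 0.05 and 0.95.
Posterior mean ≈ 0.411, SD ≈ 0.137; a Normal approximation gives roughly [0.186, 0.636].
Exact: lower = 0.214; upper = 0.659.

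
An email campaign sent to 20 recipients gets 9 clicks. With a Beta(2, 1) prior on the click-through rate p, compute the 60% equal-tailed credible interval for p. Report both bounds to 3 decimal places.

[0.390, 0.566]

Posterior: Beta(2+9, 1+11) = Beta(11, 12).
Equal-tailed 60% interval: the 0.2 and 0.8 quantiles of Beta(11, 12).
Posterior mean ≈ 0.478, SD ≈ 0.102; a Normal approximation gives roughly [0.392, 0.564].
Exact: F⁻¹(0.2) = 0.390; F⁻¹(0.8) = 0.566.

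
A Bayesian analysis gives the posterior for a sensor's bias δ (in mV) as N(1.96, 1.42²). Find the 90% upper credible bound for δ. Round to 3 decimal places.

3.780

Need U with P(δ ≤ U) = 0.90: U = 1.96 + z_{0.1}·1.42.
z = 1.282; U = 1.96 + 1.282 × 1.42 = 3.780.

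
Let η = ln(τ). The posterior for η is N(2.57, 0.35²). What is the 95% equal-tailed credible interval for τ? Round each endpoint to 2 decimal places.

[6.58, 25.95]

On the log scale the 95% interval is 2.57 ± 1.960 × 0.35 = [1.8840, 3.2560].
Exponentiate: [e^1.8840, e^3.2560] = [6.58, 25.95].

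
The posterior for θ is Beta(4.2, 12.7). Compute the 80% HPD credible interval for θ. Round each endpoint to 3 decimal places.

The posterior is unimodal and skewed, so the HPD interval has equal density at both endpoints and is the shortest 80% interval.
Solving f(0.105) = f(0.362) with F(0.362) − F(0.105) = 0.80 gives [0.105, 0.362].
For comparison, the equal-tailed interval is [0.124, 0.387]; the HPD is narrower and shifted toward the mode.

[0.105, 0.362]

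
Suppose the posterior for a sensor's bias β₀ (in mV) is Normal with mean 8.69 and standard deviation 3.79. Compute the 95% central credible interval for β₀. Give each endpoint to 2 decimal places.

The posterior is symmetric, so the 95% equal-tailed interval is β₀ = 8.69 ± z·3.79 with z = 1.960.
Half-width: 1.960 × 3.79 = 7.43.
8.69 − 7.43 = 1.26; 8.69 + 7.43 = 16.12.

[1.26, 16.12]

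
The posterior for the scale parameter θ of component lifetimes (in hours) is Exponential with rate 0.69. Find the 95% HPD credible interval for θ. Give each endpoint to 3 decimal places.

The exponential density is strictly decreasing on [0, ∞), so the HPD interval is anchored at 0: [0, q] with P(θ ≤ q) = 0.95.
q = −ln(1 − 0.95) / 0.69 = 2.9957 / 0.69 = 4.342.

[0.000, 4.342]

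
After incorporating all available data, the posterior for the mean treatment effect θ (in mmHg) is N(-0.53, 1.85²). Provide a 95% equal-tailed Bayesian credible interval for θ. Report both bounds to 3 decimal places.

The posterior is symmetric, so the 95% equal-tailed interval is θ = -0.53 ± z·1.85 with z = 1.960.
Half-width: 1.960 × 1.85 = 3.626.
-0.53 − 3.626 = -4.156; -0.53 + 3.626 = 3.096.

[-4.156, 3.096]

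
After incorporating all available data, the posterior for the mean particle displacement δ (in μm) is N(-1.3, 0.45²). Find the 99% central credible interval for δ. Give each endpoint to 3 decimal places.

[-2.459, -0.141]

The posterior is symmetric, so the 99% equal-tailed interval is δ = -1.3 ± z·0.45 with z = 2.576.
Half-width: 2.576 × 0.45 = 1.159.
-1.3 − 1.159 = -2.459; -1.3 + 1.159 = -0.141.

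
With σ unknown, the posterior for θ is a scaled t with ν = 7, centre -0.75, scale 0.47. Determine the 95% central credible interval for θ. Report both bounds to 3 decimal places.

The t_7 distribution is symmetric; the 95% interval is -0.75 ± t·0.47 with t_{0.975,7} = 2.365.
Half-width: 2.365 × 0.47 = 1.111.
-0.75 − 1.111 = -1.861; -0.75 + 1.111 = 0.361.

[-1.861, 0.361]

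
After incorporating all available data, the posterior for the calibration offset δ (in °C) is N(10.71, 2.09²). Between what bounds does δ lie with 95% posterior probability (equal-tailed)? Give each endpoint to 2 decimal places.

The posterior is symmetric, so the 95% equal-tailed interval is δ = 10.71 ± z·2.09 with z = 1.960.
Half-width: 1.960 × 2.09 = 4.10.
10.71 − 4.10 = 6.61; 10.71 + 4.10 = 14.81.

[6.61, 14.81]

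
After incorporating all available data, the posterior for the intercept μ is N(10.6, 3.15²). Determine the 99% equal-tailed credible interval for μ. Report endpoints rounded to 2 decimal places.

[2.49, 18.71]

The posterior is symmetric, so the 99% equal-tailed interval is μ = 10.6 ± z·3.15 with z = 2.576.
Half-width: 2.576 × 3.15 = 8.11.
10.6 − 8.11 = 2.49; 10.6 + 8.11 = 18.71.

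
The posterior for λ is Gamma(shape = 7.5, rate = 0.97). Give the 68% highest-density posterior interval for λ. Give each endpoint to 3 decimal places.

[4.390, 9.708]

The posterior is unimodal and skewed, so the HPD interval has equal density at both endpoints and is the shortest 68% interval.
Solving f(4.390) = f(9.708) with F(9.708) − F(4.390) = 0.68 gives [4.390, 9.708].
For comparison, the equal-tailed interval is [4.984, 10.474]; the HPD is narrower and shifted toward the mode.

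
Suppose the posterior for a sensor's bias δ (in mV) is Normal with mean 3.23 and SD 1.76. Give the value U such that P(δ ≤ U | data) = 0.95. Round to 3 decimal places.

Need U with P(δ ≤ U) = 0.95: U = 3.23 + z_{0.05}·1.76.
z = 1.645; U = 3.23 + 1.645 × 1.76 = 6.125.

6.125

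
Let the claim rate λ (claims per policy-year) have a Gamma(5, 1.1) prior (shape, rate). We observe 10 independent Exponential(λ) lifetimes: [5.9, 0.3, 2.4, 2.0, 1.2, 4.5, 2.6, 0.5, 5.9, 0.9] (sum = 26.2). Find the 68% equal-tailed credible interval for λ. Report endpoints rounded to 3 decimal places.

Posterior: Gamma(5+10, 1.1+26.2) = Gamma(15, 27.3) (shape, rate).
Equal-tailed 68% interval: Gamma(15, 27.3) quantiles at 0.16 and 0.84.
Posterior mean ≈ 0.549, SD ≈ 0.142; a Normal approximation gives roughly [0.408, 0.691].
Exact: lower = 0.410; upper = 0.689.

[0.410, 0.689]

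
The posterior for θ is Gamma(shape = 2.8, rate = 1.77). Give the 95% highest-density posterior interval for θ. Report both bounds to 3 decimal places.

The posterior is unimodal and skewed, so the HPD interval has equal density at both endpoints and is the shortest 95% interval.
Solving f(0.134) = f(3.436) with F(3.436) − F(0.134) = 0.95 gives [0.134, 3.436].
For comparison, the equal-tailed interval is [0.302, 3.901]; the HPD is narrower and shifted toward the mode.

[0.134, 3.436]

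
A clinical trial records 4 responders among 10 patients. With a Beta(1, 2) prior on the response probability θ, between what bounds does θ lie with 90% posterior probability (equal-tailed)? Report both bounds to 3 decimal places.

[0.181, 0.609]

Posterior: Beta(1+4, 2+6) = Beta(5, 8).
Equal-tailed 90% interval: the 0.05 and 0.95 quantiles of Beta(5, 8).
Posterior mean ≈ 0.385, SD ≈ 0.130; a Normal approximation gives roughly [0.171, 0.598].
Exact: F⁻¹(0.05) = 0.181; F⁻¹(0.95) = 0.609.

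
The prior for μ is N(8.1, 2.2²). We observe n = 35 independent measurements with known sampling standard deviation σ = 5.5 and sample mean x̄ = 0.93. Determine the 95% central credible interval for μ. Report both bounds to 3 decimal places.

[0.338, 3.695]

Posterior precision = 1/2.2² + 35/5.5² = 0.2066 + 1.1570 = 1.3636, so posterior SD = 0.8563.
Posterior mean = (8.1/2.2² + 35·0.93/5.5²) / 1.3636 = 2.0164.
Interval: 2.0164 ± 1.960 × 0.8563 → [0.338, 3.695].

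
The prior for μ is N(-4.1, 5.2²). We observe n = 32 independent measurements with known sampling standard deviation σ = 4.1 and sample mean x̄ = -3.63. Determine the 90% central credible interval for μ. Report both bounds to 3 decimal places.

Posterior precision = 1/5.2² + 32/4.1² = 0.0370 + 1.9036 = 1.9406, so posterior SD = 0.7178.
Posterior mean = (-4.1/5.2² + 32·-3.63/4.1²) / 1.9406 = -3.6390.
Interval: -3.6390 ± 1.645 × 0.7178 → [-4.820, -2.458].

[-4.820, -2.458]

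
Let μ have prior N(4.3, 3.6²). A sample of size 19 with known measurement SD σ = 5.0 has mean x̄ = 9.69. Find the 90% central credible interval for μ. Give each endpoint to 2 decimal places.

Posterior precision = 1/3.6² + 19/5.0² = 0.0772 + 0.7600 = 0.8372, so posterior SD = 1.0929.
Posterior mean = (4.3/3.6² + 19·9.69/5.0²) / 0.8372 = 9.1932.
Interval: 9.1932 ± 1.645 × 1.0929 → [7.40, 10.99].

[7.40, 10.99]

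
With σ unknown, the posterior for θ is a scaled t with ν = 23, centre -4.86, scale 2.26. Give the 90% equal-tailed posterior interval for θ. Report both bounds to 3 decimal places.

The t_23 distribution is symmetric; the 90% interval is -4.86 ± t·2.26 with t_{0.95,23} = 1.714.
Half-width: 1.714 × 2.26 = 3.873.
-4.86 − 3.873 = -8.733; -4.86 + 3.873 = -0.987.

[-8.733, -0.987]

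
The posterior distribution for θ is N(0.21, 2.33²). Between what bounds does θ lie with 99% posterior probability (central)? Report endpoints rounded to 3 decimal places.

[-5.792, 6.212]

The posterior is symmetric, so the 99% equal-tailed interval is θ = 0.21 ± z·2.33 with z = 2.576.
Half-width: 2.576 × 2.33 = 6.002.
0.21 − 6.002 = -5.792; 0.21 + 6.002 = 6.212.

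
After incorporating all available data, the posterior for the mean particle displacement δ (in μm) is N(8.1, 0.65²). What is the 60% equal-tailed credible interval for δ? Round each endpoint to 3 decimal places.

[7.553, 8.647]

The posterior is symmetric, so the 60% equal-tailed interval is δ = 8.1 ± z·0.65 with z = 0.842.
Half-width: 0.842 × 0.65 = 0.547.
8.1 − 0.547 = 7.553; 8.1 + 0.547 = 8.647.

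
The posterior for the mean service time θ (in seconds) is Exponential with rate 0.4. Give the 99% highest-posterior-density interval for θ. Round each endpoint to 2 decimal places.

[0.00, 11.51]

The exponential density is strictly decreasing on [0, ∞), so the HPD interval is anchored at 0: [0, q] with P(θ ≤ q) = 0.99.
q = −ln(1 − 0.99) / 0.4 = 4.6052 / 0.4 = 11.51.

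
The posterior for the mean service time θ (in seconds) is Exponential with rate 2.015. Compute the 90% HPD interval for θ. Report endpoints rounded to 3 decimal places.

[0.000, 1.143]

The exponential density is strictly decreasing on [0, ∞), so the HPD interval is anchored at 0: [0, q] with P(θ ≤ q) = 0.90.
q = −ln(1 − 0.90) / 2.015 = 2.3026 / 2.015 = 1.143.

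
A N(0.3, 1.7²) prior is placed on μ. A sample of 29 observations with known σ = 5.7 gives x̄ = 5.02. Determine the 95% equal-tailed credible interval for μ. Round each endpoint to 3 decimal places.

Posterior precision = 1/1.7² + 29/5.7² = 0.3460 + 0.8926 = 1.2386, so posterior SD = 0.8985.
Posterior mean = (0.3/1.7² + 29·5.02/5.7²) / 1.2386 = 3.7014.
Interval: 3.7014 ± 1.960 × 0.8985 → [1.940, 5.462].

[1.940, 5.462]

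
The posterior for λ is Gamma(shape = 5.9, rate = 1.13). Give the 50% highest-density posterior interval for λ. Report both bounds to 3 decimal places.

[3.128, 5.822]

The posterior is unimodal and skewed, so the HPD interval has equal density at both endpoints and is the shortest 50% interval.
Solving f(3.128) = f(5.822) with F(5.822) − F(3.128) = 0.50 gives [3.128, 5.822].
For comparison, the equal-tailed interval is [3.658, 6.468]; the HPD is narrower and shifted toward the mode.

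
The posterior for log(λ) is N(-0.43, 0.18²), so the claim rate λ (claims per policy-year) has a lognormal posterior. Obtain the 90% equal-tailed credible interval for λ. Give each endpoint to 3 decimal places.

On the log scale the 90% interval is -0.43 ± 1.645 × 0.18 = [-0.7261, -0.1339].
Exponentiate: [e^-0.7261, e^-0.1339] = [0.484, 0.875].

[0.484, 0.875]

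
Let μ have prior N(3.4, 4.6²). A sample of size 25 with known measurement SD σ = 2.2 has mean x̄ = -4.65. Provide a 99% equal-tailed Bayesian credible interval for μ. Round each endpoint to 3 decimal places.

[-5.705, -3.449]

Posterior precision = 1/4.6² + 25/2.2² = 0.0473 + 5.1653 = 5.2125, so posterior SD = 0.4380.
Posterior mean = (3.4/4.6² + 25·-4.65/2.2²) / 5.2125 = -4.5770.
Interval: -4.5770 ± 2.576 × 0.4380 → [-5.705, -3.449].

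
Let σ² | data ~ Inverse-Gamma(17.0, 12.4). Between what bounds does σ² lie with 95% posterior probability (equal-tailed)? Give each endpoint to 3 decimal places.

[0.477, 1.252]

Inverse-Gamma(17.0, 12.4) quantiles: F⁻¹(0.025) and F⁻¹(0.975).
Equivalently, 1/σ² ~ Gamma(17.0, rate = 12.4); invert its 0.975 and 0.025 quantiles.
Posterior mean ≈ 0.775, SD ≈ 0.200; a Normal approximation gives roughly [0.383, 1.167].
Exact: lower = 0.477; upper = 1.252.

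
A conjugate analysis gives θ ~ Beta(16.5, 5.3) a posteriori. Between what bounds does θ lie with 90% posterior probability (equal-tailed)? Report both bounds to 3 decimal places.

[0.596, 0.890]

Posterior: Beta(16.5, 5.3).
Equal-tailed 90% interval: the 0.05 and 0.95 quantiles of Beta(16.5, 5.3).
Posterior mean ≈ 0.757, SD ≈ 0.090; a Normal approximation gives roughly [0.609, 0.905].
Exact: F⁻¹(0.05) = 0.596; F⁻¹(0.95) = 0.890.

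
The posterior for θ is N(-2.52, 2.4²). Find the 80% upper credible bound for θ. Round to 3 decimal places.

-0.500

Need U with P(θ ≤ U) = 0.80: U = -2.52 + z_{0.2}·2.4.
z = 0.842; U = -2.52 + 0.842 × 2.4 = -0.500.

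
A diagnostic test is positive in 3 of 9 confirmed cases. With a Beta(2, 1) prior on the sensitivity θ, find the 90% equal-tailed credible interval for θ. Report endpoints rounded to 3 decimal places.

Posterior: Beta(2+3, 1+6) = Beta(5, 7).
Equal-tailed 90% interval: the 0.05 and 0.95 quantiles of Beta(5, 7).
Posterior mean ≈ 0.417, SD ≈ 0.137; a Normal approximation gives roughly [0.192, 0.642].
Exact: F⁻¹(0.05) = 0.200; F⁻¹(0.95) = 0.650.

[0.200, 0.650]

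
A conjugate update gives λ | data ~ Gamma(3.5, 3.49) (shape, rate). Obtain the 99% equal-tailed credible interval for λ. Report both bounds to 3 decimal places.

[0.142, 2.905]

Posterior: Gamma(shape 3.5, rate 3.49).
Equal-tailed 99% interval: Gamma(3.5, 3.49) quantiles at 0.005 and 0.995.
Posterior mean ≈ 1.003, SD ≈ 0.536; a Normal approximation gives roughly [-0.378, 2.384].
Exact: lower = 0.142; upper = 2.905.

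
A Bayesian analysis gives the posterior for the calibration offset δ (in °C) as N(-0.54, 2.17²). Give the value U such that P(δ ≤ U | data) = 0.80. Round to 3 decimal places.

Need U with P(δ ≤ U) = 0.80: U = -0.54 + z_{0.2}·2.17.
z = 0.842; U = -0.54 + 0.842 × 2.17 = 1.286.

1.286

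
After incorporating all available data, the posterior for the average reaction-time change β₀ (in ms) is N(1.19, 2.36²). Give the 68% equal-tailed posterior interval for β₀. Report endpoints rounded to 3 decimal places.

The posterior is symmetric, so the 68% equal-tailed interval is β₀ = 1.19 ± z·2.36 with z = 0.994.
Half-width: 0.994 × 2.36 = 2.347.
1.19 − 2.347 = -1.157; 1.19 + 2.347 = 3.537.

[-1.157, 3.537]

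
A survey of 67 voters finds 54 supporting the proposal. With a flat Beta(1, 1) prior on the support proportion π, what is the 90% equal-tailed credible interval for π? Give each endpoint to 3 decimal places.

Posterior: Beta(1+54, 1+13) = Beta(55, 14).
Equal-tailed 90% interval: the 0.05 and 0.95 quantiles of Beta(55, 14).
Posterior mean ≈ 0.797, SD ≈ 0.048; a Normal approximation gives roughly [0.718, 0.876].
Exact: F⁻¹(0.05) = 0.713; F⁻¹(0.95) = 0.871.

[0.713, 0.871]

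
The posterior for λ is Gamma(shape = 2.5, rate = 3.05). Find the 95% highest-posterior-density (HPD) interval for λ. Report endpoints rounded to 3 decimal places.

The posterior is unimodal and skewed, so the HPD interval has equal density at both endpoints and is the shortest 95% interval.
Solving f(0.049) = f(1.835) with F(1.835) − F(0.049) = 0.95 gives [0.049, 1.835].
For comparison, the equal-tailed interval is [0.136, 2.104]; the HPD is narrower and shifted toward the mode.

[0.049, 1.835]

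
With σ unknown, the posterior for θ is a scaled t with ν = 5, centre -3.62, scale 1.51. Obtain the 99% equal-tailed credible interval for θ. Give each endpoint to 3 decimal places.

The t_5 distribution is symmetric; the 99% interval is -3.62 ± t·1.51 with t_{0.995,5} = 4.032.
Half-width: 4.032 × 1.51 = 6.089.
-3.62 − 6.089 = -9.709; -3.62 + 6.089 = 2.469.

[-9.709, 2.469]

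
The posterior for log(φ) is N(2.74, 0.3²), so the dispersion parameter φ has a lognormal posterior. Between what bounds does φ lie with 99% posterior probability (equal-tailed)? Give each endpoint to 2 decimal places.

[7.15, 33.54]

On the log scale the 99% interval is 2.74 ± 2.576 × 0.3 = [1.9673, 3.5127].
Exponentiate: [e^1.9673, e^3.5127] = [7.15, 33.54].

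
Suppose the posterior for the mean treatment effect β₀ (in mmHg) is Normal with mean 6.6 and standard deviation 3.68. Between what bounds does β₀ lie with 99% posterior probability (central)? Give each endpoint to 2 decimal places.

[-2.88, 16.08]

The posterior is symmetric, so the 99% equal-tailed interval is β₀ = 6.6 ± z·3.68 with z = 2.576.
Half-width: 2.576 × 3.68 = 9.48.
6.6 − 9.48 = -2.88; 6.6 + 9.48 = 16.08.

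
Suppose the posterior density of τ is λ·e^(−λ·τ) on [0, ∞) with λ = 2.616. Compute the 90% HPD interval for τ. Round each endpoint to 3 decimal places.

[0.000, 0.880]

The exponential density is strictly decreasing on [0, ∞), so the HPD interval is anchored at 0: [0, q] with P(τ ≤ q) = 0.90.
q = −ln(1 − 0.90) / 2.616 = 2.3026 / 2.616 = 0.880.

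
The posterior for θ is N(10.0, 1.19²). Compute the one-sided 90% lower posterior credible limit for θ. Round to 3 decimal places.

8.475

Need L with P(θ ≥ L) = 0.90: L = 10.0 − z_{0.1}·1.19.
z = 1.282; L = 10.0 − 1.282 × 1.19 = 8.475.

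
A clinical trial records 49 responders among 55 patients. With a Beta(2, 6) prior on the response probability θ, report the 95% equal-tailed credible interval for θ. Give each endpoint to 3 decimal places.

[0.705, 0.896]

Posterior: Beta(2+49, 6+6) = Beta(51, 12).
Equal-tailed 95% interval: the 0.025 and 0.975 quantiles of Beta(51, 12).
Posterior mean ≈ 0.810, SD ≈ 0.049; a Normal approximation gives roughly [0.713, 0.906].
Exact: F⁻¹(0.025) = 0.705; F⁻¹(0.975) = 0.896.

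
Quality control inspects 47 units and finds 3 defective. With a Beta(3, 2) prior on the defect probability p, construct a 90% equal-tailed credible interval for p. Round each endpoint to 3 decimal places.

[0.052, 0.195]

Posterior: Beta(3+3, 2+44) = Beta(6, 46).
Equal-tailed 90% interval: the 0.05 and 0.95 quantiles of Beta(6, 46).
Posterior mean ≈ 0.115, SD ≈ 0.044; a Normal approximation gives roughly [0.043, 0.188].
Exact: F⁻¹(0.05) = 0.052; F⁻¹(0.95) = 0.195.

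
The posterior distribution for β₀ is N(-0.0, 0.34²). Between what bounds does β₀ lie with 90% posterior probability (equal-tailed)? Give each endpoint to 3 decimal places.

[-0.559, 0.559]

The posterior is symmetric, so the 90% equal-tailed interval is β₀ = -0.0 ± z·0.34 with z = 1.645.
Half-width: 1.645 × 0.34 = 0.559.
-0.0 − 0.559 = -0.559; -0.0 + 0.559 = 0.559.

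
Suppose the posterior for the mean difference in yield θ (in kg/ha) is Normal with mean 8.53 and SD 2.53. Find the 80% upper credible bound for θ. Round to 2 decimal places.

Need U with P(θ ≤ U) = 0.80: U = 8.53 + z_{0.2}·2.53.
z = 0.842; U = 8.53 + 0.842 × 2.53 = 10.66.

10.66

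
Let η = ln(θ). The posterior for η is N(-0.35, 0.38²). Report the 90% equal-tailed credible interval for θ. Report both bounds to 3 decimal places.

On the log scale the 90% interval is -0.35 ± 1.645 × 0.38 = [-0.9750, 0.2750].
Exponentiate: [e^-0.9750, e^0.2750] = [0.377, 1.317].

[0.377, 1.317]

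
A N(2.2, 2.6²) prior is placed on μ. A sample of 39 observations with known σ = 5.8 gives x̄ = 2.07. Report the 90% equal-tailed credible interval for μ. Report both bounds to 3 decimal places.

Posterior precision = 1/2.6² + 39/5.8² = 0.1479 + 1.1593 = 1.3073, so posterior SD = 0.8746.
Posterior mean = (2.2/2.6² + 39·2.07/5.8²) / 1.3073 = 2.0847.
Interval: 2.0847 ± 1.645 × 0.8746 → [0.646, 3.523].

[0.646, 3.523]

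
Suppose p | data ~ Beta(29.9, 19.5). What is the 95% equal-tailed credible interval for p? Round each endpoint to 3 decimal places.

Posterior: Beta(29.9, 19.5).
Equal-tailed 95% interval: the 0.025 and 0.975 quantiles of Beta(29.9, 19.5).
Posterior mean ≈ 0.605, SD ≈ 0.069; a Normal approximation gives roughly [0.470, 0.740].
Exact: F⁻¹(0.025) = 0.467; F⁻¹(0.975) = 0.736.

[0.467, 0.736]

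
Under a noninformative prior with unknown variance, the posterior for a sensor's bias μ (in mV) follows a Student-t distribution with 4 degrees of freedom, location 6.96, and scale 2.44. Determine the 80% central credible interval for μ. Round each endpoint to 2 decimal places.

The t_4 distribution is symmetric; the 80% interval is 6.96 ± t·2.44 with t_{0.9,4} = 1.533.
Half-width: 1.533 × 2.44 = 3.74.
6.96 − 3.74 = 3.22; 6.96 + 3.74 = 10.70.

[3.22, 10.70]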